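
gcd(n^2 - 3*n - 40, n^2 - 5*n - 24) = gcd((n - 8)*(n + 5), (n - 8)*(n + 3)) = n - 8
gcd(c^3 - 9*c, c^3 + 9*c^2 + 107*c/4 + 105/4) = c + 3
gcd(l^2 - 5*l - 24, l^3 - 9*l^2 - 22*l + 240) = l - 8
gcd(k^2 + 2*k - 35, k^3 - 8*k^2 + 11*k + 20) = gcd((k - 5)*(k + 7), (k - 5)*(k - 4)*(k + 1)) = k - 5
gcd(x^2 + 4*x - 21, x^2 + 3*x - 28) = x + 7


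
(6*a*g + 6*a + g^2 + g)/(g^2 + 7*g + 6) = (6*a + g)/(g + 6)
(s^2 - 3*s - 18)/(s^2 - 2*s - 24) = (s + 3)/(s + 4)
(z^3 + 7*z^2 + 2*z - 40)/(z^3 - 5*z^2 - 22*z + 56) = (z + 5)/(z - 7)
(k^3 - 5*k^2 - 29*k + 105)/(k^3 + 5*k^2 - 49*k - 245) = (k - 3)/(k + 7)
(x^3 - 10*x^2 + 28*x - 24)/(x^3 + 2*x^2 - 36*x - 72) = (x^2 - 4*x + 4)/(x^2 + 8*x + 12)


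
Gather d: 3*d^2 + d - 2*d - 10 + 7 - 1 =3*d^2 - d - 4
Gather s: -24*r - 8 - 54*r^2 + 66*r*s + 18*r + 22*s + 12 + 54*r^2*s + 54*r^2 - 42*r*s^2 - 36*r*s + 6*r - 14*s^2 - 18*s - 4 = s^2*(-42*r - 14) + s*(54*r^2 + 30*r + 4)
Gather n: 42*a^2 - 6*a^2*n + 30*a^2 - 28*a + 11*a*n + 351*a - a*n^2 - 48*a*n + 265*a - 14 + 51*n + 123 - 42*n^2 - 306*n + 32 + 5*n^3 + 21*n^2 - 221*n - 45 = 72*a^2 + 588*a + 5*n^3 + n^2*(-a - 21) + n*(-6*a^2 - 37*a - 476) + 96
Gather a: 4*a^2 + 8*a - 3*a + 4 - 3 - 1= 4*a^2 + 5*a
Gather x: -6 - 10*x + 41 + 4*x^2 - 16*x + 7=4*x^2 - 26*x + 42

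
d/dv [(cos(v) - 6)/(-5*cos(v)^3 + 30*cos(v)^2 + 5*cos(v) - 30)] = -2*cos(v)/(5*sin(v)^3)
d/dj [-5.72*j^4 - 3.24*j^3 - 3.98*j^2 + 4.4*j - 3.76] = -22.88*j^3 - 9.72*j^2 - 7.96*j + 4.4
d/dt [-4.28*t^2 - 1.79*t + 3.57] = -8.56*t - 1.79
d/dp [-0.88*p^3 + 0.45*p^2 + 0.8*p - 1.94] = -2.64*p^2 + 0.9*p + 0.8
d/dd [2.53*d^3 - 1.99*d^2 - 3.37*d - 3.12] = 7.59*d^2 - 3.98*d - 3.37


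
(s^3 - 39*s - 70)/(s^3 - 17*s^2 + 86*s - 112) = (s^2 + 7*s + 10)/(s^2 - 10*s + 16)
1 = 1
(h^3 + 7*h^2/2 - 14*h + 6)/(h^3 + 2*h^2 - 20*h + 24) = (h - 1/2)/(h - 2)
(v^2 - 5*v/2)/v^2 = (v - 5/2)/v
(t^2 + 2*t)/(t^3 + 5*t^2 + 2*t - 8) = t/(t^2 + 3*t - 4)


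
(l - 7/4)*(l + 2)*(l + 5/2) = l^3 + 11*l^2/4 - 23*l/8 - 35/4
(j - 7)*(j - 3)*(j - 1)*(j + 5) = j^4 - 6*j^3 - 24*j^2 + 134*j - 105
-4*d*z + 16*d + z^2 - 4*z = (-4*d + z)*(z - 4)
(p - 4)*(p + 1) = p^2 - 3*p - 4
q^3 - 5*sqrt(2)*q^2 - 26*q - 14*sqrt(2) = (q - 7*sqrt(2))*(q + sqrt(2))^2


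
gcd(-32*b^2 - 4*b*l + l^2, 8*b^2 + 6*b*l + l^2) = 4*b + l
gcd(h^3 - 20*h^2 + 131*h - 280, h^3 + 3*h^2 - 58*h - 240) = h - 8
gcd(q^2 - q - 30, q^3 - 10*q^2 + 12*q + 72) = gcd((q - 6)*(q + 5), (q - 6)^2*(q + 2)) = q - 6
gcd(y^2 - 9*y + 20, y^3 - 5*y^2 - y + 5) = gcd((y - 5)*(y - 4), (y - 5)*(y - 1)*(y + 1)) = y - 5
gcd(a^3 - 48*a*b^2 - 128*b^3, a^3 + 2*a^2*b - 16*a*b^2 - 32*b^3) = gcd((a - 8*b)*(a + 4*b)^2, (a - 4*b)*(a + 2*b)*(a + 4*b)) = a + 4*b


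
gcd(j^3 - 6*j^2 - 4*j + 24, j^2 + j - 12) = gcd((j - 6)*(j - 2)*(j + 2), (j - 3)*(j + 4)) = 1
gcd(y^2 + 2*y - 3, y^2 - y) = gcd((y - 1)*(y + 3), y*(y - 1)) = y - 1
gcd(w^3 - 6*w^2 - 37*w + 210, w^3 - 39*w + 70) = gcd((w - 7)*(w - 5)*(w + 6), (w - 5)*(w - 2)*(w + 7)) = w - 5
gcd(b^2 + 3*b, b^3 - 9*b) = b^2 + 3*b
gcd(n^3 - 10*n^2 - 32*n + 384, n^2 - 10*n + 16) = n - 8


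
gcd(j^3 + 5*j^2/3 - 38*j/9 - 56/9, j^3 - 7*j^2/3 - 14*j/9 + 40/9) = j^2 - 2*j/3 - 8/3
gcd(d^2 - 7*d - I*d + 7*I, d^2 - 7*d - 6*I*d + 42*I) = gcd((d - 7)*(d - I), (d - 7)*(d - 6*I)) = d - 7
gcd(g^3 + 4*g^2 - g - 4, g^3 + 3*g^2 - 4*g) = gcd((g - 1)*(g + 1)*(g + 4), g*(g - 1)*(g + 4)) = g^2 + 3*g - 4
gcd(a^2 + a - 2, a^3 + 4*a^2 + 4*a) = a + 2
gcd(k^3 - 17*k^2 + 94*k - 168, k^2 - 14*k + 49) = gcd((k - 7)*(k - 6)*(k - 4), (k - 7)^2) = k - 7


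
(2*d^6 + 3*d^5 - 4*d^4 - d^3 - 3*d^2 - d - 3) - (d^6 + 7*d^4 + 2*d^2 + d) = d^6 + 3*d^5 - 11*d^4 - d^3 - 5*d^2 - 2*d - 3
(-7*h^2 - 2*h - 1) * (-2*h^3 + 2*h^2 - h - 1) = 14*h^5 - 10*h^4 + 5*h^3 + 7*h^2 + 3*h + 1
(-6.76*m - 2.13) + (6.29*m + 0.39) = -0.47*m - 1.74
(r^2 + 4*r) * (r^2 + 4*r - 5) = r^4 + 8*r^3 + 11*r^2 - 20*r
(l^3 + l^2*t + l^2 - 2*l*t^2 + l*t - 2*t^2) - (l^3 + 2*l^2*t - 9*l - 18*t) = -l^2*t + l^2 - 2*l*t^2 + l*t + 9*l - 2*t^2 + 18*t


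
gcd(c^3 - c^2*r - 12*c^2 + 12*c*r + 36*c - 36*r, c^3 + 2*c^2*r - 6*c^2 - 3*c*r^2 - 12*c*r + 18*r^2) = -c^2 + c*r + 6*c - 6*r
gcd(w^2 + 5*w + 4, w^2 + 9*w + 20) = w + 4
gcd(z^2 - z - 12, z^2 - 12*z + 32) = z - 4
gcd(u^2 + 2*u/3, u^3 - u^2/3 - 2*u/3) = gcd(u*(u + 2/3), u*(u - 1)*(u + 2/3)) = u^2 + 2*u/3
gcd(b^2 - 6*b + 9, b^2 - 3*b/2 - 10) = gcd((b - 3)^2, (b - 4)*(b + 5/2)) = 1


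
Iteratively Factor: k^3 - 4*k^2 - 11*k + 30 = (k + 3)*(k^2 - 7*k + 10) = (k - 5)*(k + 3)*(k - 2)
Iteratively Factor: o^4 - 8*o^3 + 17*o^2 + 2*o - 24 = (o - 3)*(o^3 - 5*o^2 + 2*o + 8) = (o - 4)*(o - 3)*(o^2 - o - 2) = (o - 4)*(o - 3)*(o + 1)*(o - 2)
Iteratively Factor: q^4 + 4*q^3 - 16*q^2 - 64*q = (q + 4)*(q^3 - 16*q) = (q + 4)^2*(q^2 - 4*q) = (q - 4)*(q + 4)^2*(q)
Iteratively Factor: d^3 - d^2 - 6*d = (d)*(d^2 - d - 6) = d*(d - 3)*(d + 2)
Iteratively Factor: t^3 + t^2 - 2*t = (t)*(t^2 + t - 2) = t*(t + 2)*(t - 1)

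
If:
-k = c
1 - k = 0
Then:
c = -1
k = 1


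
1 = 1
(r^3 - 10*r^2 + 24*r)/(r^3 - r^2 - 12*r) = (r - 6)/(r + 3)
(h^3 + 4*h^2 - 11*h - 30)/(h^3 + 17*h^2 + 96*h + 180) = (h^2 - h - 6)/(h^2 + 12*h + 36)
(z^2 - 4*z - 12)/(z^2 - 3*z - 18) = (z + 2)/(z + 3)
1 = 1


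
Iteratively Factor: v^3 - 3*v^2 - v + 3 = (v - 1)*(v^2 - 2*v - 3) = (v - 1)*(v + 1)*(v - 3)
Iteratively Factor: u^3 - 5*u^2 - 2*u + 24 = (u + 2)*(u^2 - 7*u + 12) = (u - 4)*(u + 2)*(u - 3)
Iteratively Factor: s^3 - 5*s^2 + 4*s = (s - 4)*(s^2 - s) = (s - 4)*(s - 1)*(s)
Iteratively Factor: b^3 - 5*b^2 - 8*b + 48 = (b + 3)*(b^2 - 8*b + 16) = (b - 4)*(b + 3)*(b - 4)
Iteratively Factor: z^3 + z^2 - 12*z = (z)*(z^2 + z - 12) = z*(z + 4)*(z - 3)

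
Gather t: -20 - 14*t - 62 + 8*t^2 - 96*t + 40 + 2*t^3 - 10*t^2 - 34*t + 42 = 2*t^3 - 2*t^2 - 144*t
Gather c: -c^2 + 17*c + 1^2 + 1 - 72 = -c^2 + 17*c - 70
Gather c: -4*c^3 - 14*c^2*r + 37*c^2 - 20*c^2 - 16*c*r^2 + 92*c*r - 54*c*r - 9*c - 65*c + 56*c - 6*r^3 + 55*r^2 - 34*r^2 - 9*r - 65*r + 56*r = -4*c^3 + c^2*(17 - 14*r) + c*(-16*r^2 + 38*r - 18) - 6*r^3 + 21*r^2 - 18*r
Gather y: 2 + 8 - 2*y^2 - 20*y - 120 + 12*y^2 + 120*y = 10*y^2 + 100*y - 110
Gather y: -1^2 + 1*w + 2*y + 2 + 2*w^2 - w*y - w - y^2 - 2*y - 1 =2*w^2 - w*y - y^2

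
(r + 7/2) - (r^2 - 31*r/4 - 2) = -r^2 + 35*r/4 + 11/2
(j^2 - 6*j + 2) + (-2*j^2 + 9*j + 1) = -j^2 + 3*j + 3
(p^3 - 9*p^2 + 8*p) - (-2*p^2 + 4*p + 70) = p^3 - 7*p^2 + 4*p - 70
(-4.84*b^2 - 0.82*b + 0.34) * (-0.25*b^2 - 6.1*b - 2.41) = 1.21*b^4 + 29.729*b^3 + 16.5814*b^2 - 0.0977999999999999*b - 0.8194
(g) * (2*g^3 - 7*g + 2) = 2*g^4 - 7*g^2 + 2*g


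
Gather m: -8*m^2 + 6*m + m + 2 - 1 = -8*m^2 + 7*m + 1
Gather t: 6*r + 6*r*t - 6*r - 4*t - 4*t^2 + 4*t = 6*r*t - 4*t^2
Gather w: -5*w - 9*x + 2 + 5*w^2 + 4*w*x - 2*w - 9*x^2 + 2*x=5*w^2 + w*(4*x - 7) - 9*x^2 - 7*x + 2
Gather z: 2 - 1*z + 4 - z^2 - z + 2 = -z^2 - 2*z + 8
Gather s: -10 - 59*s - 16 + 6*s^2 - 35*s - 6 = 6*s^2 - 94*s - 32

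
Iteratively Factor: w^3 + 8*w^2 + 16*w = (w + 4)*(w^2 + 4*w) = (w + 4)^2*(w)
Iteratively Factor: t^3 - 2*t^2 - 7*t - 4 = (t - 4)*(t^2 + 2*t + 1) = (t - 4)*(t + 1)*(t + 1)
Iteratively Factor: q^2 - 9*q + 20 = (q - 5)*(q - 4)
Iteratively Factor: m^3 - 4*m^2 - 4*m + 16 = (m + 2)*(m^2 - 6*m + 8) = (m - 4)*(m + 2)*(m - 2)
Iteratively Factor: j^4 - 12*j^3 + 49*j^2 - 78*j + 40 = (j - 1)*(j^3 - 11*j^2 + 38*j - 40) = (j - 4)*(j - 1)*(j^2 - 7*j + 10) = (j - 4)*(j - 2)*(j - 1)*(j - 5)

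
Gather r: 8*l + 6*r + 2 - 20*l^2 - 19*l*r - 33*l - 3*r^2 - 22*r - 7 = -20*l^2 - 25*l - 3*r^2 + r*(-19*l - 16) - 5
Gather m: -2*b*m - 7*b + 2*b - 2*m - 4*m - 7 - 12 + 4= -5*b + m*(-2*b - 6) - 15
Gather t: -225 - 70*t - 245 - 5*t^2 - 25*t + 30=-5*t^2 - 95*t - 440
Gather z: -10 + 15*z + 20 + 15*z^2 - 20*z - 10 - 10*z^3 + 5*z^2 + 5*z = -10*z^3 + 20*z^2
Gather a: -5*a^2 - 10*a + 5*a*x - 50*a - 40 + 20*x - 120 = -5*a^2 + a*(5*x - 60) + 20*x - 160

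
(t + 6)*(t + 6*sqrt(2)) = t^2 + 6*t + 6*sqrt(2)*t + 36*sqrt(2)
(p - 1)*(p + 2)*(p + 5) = p^3 + 6*p^2 + 3*p - 10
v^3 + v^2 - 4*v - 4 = (v - 2)*(v + 1)*(v + 2)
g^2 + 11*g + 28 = (g + 4)*(g + 7)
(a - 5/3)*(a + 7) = a^2 + 16*a/3 - 35/3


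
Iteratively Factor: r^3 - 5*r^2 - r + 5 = (r - 1)*(r^2 - 4*r - 5) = (r - 1)*(r + 1)*(r - 5)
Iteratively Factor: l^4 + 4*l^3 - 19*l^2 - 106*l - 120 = (l - 5)*(l^3 + 9*l^2 + 26*l + 24) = (l - 5)*(l + 4)*(l^2 + 5*l + 6) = (l - 5)*(l + 2)*(l + 4)*(l + 3)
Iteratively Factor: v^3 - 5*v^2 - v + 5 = (v - 1)*(v^2 - 4*v - 5) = (v - 5)*(v - 1)*(v + 1)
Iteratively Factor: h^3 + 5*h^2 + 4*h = (h)*(h^2 + 5*h + 4) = h*(h + 4)*(h + 1)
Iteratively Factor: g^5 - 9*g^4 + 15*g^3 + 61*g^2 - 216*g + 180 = (g - 3)*(g^4 - 6*g^3 - 3*g^2 + 52*g - 60) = (g - 5)*(g - 3)*(g^3 - g^2 - 8*g + 12) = (g - 5)*(g - 3)*(g + 3)*(g^2 - 4*g + 4) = (g - 5)*(g - 3)*(g - 2)*(g + 3)*(g - 2)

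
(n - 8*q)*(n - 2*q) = n^2 - 10*n*q + 16*q^2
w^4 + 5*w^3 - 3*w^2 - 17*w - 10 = (w - 2)*(w + 1)^2*(w + 5)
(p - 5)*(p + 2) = p^2 - 3*p - 10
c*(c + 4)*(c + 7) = c^3 + 11*c^2 + 28*c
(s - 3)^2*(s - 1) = s^3 - 7*s^2 + 15*s - 9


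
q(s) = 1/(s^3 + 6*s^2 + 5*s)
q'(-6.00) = -0.05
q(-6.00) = -0.03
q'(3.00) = -0.00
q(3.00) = 0.01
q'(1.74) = -0.03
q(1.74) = 0.03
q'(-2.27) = 0.11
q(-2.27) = 0.13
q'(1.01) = -0.14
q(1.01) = 0.08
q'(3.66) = -0.00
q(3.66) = 0.01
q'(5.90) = -0.00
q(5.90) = 0.00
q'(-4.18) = -0.06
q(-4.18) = 0.09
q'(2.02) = -0.02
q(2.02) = 0.02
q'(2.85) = -0.01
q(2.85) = 0.01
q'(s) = (-3*s^2 - 12*s - 5)/(s^3 + 6*s^2 + 5*s)^2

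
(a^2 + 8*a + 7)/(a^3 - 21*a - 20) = (a + 7)/(a^2 - a - 20)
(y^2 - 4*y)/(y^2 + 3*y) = (y - 4)/(y + 3)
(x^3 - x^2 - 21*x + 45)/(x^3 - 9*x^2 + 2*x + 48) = (x^2 + 2*x - 15)/(x^2 - 6*x - 16)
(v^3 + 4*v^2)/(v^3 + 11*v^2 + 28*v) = v/(v + 7)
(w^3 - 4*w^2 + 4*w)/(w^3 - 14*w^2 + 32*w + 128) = w*(w^2 - 4*w + 4)/(w^3 - 14*w^2 + 32*w + 128)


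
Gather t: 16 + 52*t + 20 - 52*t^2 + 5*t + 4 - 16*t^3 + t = -16*t^3 - 52*t^2 + 58*t + 40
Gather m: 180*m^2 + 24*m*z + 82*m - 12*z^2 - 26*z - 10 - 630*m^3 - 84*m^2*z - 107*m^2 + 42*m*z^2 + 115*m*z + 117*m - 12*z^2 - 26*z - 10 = -630*m^3 + m^2*(73 - 84*z) + m*(42*z^2 + 139*z + 199) - 24*z^2 - 52*z - 20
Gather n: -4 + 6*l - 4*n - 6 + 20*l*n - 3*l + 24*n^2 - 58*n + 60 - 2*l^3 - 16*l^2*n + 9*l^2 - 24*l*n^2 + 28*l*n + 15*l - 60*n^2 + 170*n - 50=-2*l^3 + 9*l^2 + 18*l + n^2*(-24*l - 36) + n*(-16*l^2 + 48*l + 108)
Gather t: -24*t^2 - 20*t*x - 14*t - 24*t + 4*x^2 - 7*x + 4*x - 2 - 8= -24*t^2 + t*(-20*x - 38) + 4*x^2 - 3*x - 10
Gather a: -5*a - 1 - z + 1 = -5*a - z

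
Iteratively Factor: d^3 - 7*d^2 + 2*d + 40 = (d + 2)*(d^2 - 9*d + 20) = (d - 4)*(d + 2)*(d - 5)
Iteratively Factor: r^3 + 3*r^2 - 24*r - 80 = (r + 4)*(r^2 - r - 20) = (r + 4)^2*(r - 5)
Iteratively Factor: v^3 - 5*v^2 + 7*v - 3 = (v - 1)*(v^2 - 4*v + 3) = (v - 3)*(v - 1)*(v - 1)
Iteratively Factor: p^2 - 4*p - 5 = (p + 1)*(p - 5)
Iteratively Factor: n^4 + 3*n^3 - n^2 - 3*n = (n - 1)*(n^3 + 4*n^2 + 3*n) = (n - 1)*(n + 1)*(n^2 + 3*n) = (n - 1)*(n + 1)*(n + 3)*(n)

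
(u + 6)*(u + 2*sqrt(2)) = u^2 + 2*sqrt(2)*u + 6*u + 12*sqrt(2)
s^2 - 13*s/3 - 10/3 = (s - 5)*(s + 2/3)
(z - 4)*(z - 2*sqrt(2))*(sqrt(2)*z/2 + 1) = sqrt(2)*z^3/2 - 2*sqrt(2)*z^2 - z^2 - 2*sqrt(2)*z + 4*z + 8*sqrt(2)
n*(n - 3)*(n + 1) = n^3 - 2*n^2 - 3*n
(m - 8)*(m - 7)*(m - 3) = m^3 - 18*m^2 + 101*m - 168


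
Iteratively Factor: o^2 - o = (o)*(o - 1)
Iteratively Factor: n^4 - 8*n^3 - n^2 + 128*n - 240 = (n + 4)*(n^3 - 12*n^2 + 47*n - 60) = (n - 5)*(n + 4)*(n^2 - 7*n + 12) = (n - 5)*(n - 3)*(n + 4)*(n - 4)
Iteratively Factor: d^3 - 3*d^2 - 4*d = (d + 1)*(d^2 - 4*d) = d*(d + 1)*(d - 4)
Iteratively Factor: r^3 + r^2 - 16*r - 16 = (r - 4)*(r^2 + 5*r + 4) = (r - 4)*(r + 4)*(r + 1)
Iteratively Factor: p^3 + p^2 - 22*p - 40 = (p + 4)*(p^2 - 3*p - 10) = (p + 2)*(p + 4)*(p - 5)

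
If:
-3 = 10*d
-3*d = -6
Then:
No Solution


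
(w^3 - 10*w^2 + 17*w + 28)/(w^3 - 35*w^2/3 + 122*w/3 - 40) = 3*(w^2 - 6*w - 7)/(3*w^2 - 23*w + 30)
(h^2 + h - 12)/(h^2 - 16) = (h - 3)/(h - 4)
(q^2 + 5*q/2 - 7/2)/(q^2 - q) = (q + 7/2)/q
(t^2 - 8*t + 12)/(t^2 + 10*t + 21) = (t^2 - 8*t + 12)/(t^2 + 10*t + 21)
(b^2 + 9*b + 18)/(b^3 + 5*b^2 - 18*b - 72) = 1/(b - 4)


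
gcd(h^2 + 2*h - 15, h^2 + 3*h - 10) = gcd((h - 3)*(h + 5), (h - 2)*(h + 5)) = h + 5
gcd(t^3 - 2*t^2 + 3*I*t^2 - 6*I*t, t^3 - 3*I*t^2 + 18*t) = t^2 + 3*I*t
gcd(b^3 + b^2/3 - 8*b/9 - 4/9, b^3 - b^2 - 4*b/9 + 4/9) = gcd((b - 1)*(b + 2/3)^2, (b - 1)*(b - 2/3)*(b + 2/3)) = b^2 - b/3 - 2/3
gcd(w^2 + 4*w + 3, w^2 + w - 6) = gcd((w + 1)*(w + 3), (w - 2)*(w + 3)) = w + 3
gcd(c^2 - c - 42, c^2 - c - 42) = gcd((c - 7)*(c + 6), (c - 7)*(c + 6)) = c^2 - c - 42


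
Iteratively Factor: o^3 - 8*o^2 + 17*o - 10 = (o - 5)*(o^2 - 3*o + 2) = (o - 5)*(o - 2)*(o - 1)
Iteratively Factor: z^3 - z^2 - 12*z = (z + 3)*(z^2 - 4*z) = (z - 4)*(z + 3)*(z)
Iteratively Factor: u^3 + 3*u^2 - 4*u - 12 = (u - 2)*(u^2 + 5*u + 6) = (u - 2)*(u + 2)*(u + 3)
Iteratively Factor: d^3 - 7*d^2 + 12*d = (d)*(d^2 - 7*d + 12) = d*(d - 3)*(d - 4)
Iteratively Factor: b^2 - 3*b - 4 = (b - 4)*(b + 1)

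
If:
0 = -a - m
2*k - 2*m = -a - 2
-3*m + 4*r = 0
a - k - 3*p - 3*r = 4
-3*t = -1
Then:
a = -4*r/3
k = 2*r - 1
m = 4*r/3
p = -19*r/9 - 1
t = 1/3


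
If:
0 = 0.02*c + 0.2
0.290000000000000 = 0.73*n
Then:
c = -10.00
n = 0.40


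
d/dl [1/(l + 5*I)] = -1/(l + 5*I)^2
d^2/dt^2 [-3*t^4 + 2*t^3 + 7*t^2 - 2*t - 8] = -36*t^2 + 12*t + 14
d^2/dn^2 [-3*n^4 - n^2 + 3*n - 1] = -36*n^2 - 2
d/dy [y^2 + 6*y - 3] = 2*y + 6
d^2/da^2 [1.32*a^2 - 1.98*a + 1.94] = 2.64000000000000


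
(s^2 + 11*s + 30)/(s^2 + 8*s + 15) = (s + 6)/(s + 3)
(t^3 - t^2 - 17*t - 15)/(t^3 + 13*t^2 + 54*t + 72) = (t^2 - 4*t - 5)/(t^2 + 10*t + 24)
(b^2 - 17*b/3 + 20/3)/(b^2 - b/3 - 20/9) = 3*(b - 4)/(3*b + 4)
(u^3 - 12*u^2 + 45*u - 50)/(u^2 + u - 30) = (u^2 - 7*u + 10)/(u + 6)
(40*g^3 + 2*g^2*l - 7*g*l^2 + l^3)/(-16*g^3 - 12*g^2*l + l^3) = (-5*g + l)/(2*g + l)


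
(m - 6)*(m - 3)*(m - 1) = m^3 - 10*m^2 + 27*m - 18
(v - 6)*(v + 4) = v^2 - 2*v - 24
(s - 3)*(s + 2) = s^2 - s - 6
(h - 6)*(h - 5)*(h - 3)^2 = h^4 - 17*h^3 + 105*h^2 - 279*h + 270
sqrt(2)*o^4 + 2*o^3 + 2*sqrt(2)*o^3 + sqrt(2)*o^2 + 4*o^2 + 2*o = o*(o + 1)*(o + sqrt(2))*(sqrt(2)*o + sqrt(2))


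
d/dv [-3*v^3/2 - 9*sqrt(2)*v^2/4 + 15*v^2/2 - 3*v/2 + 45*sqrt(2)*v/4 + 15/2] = -9*v^2/2 - 9*sqrt(2)*v/2 + 15*v - 3/2 + 45*sqrt(2)/4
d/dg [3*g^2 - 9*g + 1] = 6*g - 9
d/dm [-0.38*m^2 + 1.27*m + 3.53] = 1.27 - 0.76*m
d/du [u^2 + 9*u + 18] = 2*u + 9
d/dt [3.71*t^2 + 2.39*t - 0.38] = 7.42*t + 2.39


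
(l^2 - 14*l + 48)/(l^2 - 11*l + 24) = (l - 6)/(l - 3)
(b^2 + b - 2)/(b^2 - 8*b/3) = 3*(b^2 + b - 2)/(b*(3*b - 8))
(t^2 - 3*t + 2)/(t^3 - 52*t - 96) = (-t^2 + 3*t - 2)/(-t^3 + 52*t + 96)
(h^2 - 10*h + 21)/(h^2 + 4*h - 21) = (h - 7)/(h + 7)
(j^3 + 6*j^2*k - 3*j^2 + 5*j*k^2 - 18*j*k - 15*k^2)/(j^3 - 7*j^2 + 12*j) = (j^2 + 6*j*k + 5*k^2)/(j*(j - 4))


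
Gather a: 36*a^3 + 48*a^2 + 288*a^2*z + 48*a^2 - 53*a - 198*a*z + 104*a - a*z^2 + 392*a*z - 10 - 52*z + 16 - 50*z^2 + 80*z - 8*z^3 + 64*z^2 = 36*a^3 + a^2*(288*z + 96) + a*(-z^2 + 194*z + 51) - 8*z^3 + 14*z^2 + 28*z + 6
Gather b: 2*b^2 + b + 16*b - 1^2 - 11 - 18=2*b^2 + 17*b - 30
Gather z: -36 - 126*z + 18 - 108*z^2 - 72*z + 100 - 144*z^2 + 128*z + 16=-252*z^2 - 70*z + 98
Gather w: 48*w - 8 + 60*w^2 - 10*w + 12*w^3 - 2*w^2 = 12*w^3 + 58*w^2 + 38*w - 8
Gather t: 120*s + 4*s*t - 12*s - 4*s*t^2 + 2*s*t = -4*s*t^2 + 6*s*t + 108*s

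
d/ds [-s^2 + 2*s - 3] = 2 - 2*s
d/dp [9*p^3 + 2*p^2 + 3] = p*(27*p + 4)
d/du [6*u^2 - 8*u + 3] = 12*u - 8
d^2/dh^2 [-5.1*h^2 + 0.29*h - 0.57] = -10.2000000000000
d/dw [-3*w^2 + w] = 1 - 6*w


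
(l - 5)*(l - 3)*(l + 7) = l^3 - l^2 - 41*l + 105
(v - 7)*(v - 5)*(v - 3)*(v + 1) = v^4 - 14*v^3 + 56*v^2 - 34*v - 105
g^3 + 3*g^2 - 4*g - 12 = (g - 2)*(g + 2)*(g + 3)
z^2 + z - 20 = (z - 4)*(z + 5)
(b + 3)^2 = b^2 + 6*b + 9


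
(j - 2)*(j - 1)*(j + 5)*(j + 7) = j^4 + 9*j^3 + j^2 - 81*j + 70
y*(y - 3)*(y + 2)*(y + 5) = y^4 + 4*y^3 - 11*y^2 - 30*y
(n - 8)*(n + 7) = n^2 - n - 56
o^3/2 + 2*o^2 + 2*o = o*(o/2 + 1)*(o + 2)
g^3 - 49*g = g*(g - 7)*(g + 7)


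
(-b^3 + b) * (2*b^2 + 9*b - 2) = -2*b^5 - 9*b^4 + 4*b^3 + 9*b^2 - 2*b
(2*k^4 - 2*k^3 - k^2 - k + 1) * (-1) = -2*k^4 + 2*k^3 + k^2 + k - 1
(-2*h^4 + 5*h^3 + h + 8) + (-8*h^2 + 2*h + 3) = -2*h^4 + 5*h^3 - 8*h^2 + 3*h + 11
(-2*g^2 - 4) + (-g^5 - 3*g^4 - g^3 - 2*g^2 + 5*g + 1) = -g^5 - 3*g^4 - g^3 - 4*g^2 + 5*g - 3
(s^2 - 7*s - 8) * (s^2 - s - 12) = s^4 - 8*s^3 - 13*s^2 + 92*s + 96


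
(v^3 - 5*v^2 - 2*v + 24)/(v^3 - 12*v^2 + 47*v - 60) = (v + 2)/(v - 5)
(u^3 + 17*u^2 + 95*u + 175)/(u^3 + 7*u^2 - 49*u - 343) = (u^2 + 10*u + 25)/(u^2 - 49)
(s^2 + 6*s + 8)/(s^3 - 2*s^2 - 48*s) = (s^2 + 6*s + 8)/(s*(s^2 - 2*s - 48))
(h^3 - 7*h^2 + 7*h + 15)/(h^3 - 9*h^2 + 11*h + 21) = (h - 5)/(h - 7)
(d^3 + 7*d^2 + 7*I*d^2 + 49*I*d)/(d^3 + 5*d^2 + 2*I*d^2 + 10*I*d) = (d^2 + 7*d*(1 + I) + 49*I)/(d^2 + d*(5 + 2*I) + 10*I)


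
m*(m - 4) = m^2 - 4*m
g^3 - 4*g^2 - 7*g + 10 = (g - 5)*(g - 1)*(g + 2)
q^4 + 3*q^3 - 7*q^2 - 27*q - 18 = (q - 3)*(q + 1)*(q + 2)*(q + 3)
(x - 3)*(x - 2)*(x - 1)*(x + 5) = x^4 - x^3 - 19*x^2 + 49*x - 30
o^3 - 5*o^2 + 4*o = o*(o - 4)*(o - 1)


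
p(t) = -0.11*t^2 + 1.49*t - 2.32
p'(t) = 1.49 - 0.22*t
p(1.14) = -0.76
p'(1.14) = 1.24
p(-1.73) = -5.23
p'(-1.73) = 1.87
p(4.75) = 2.28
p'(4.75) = 0.44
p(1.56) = -0.26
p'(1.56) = 1.15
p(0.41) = -1.73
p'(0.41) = 1.40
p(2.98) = 1.14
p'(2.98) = 0.83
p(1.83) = 0.04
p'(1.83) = 1.09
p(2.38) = 0.60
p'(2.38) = 0.97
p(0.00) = -2.32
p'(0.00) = 1.49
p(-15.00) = -49.42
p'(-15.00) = 4.79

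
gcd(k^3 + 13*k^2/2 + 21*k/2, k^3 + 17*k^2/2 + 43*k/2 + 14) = k + 7/2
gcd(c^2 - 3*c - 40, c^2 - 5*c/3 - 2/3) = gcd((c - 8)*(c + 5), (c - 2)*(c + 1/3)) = 1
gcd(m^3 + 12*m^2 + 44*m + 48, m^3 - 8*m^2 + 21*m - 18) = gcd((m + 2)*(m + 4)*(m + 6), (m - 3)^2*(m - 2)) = 1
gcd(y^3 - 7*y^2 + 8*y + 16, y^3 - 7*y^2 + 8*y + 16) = y^3 - 7*y^2 + 8*y + 16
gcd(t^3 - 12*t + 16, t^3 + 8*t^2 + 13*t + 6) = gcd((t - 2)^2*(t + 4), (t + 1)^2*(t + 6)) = 1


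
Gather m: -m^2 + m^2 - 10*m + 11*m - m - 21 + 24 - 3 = 0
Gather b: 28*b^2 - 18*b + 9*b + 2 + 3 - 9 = 28*b^2 - 9*b - 4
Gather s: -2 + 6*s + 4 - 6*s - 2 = 0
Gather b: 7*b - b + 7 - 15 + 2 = 6*b - 6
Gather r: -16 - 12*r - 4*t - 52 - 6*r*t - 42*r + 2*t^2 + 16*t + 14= r*(-6*t - 54) + 2*t^2 + 12*t - 54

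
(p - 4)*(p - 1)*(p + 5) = p^3 - 21*p + 20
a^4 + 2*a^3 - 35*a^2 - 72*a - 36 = (a - 6)*(a + 1)^2*(a + 6)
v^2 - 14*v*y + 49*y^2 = (v - 7*y)^2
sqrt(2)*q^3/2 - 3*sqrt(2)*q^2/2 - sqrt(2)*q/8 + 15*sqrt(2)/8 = (q - 5/2)*(q - 3/2)*(sqrt(2)*q/2 + sqrt(2)/2)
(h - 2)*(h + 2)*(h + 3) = h^3 + 3*h^2 - 4*h - 12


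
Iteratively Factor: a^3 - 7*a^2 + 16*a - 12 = (a - 2)*(a^2 - 5*a + 6) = (a - 2)^2*(a - 3)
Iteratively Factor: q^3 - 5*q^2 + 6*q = (q - 2)*(q^2 - 3*q) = (q - 3)*(q - 2)*(q)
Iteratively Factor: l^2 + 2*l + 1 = (l + 1)*(l + 1)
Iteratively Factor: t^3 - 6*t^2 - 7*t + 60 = (t + 3)*(t^2 - 9*t + 20) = (t - 5)*(t + 3)*(t - 4)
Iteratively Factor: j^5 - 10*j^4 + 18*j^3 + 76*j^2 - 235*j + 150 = (j - 5)*(j^4 - 5*j^3 - 7*j^2 + 41*j - 30) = (j - 5)*(j + 3)*(j^3 - 8*j^2 + 17*j - 10) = (j - 5)*(j - 1)*(j + 3)*(j^2 - 7*j + 10) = (j - 5)*(j - 2)*(j - 1)*(j + 3)*(j - 5)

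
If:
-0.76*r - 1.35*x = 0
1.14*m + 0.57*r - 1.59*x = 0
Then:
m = 2.28289473684211*x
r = -1.77631578947368*x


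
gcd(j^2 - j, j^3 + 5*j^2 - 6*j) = j^2 - j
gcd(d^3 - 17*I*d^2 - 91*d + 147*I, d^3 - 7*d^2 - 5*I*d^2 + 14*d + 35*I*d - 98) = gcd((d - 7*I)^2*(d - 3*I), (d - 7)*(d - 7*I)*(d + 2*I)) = d - 7*I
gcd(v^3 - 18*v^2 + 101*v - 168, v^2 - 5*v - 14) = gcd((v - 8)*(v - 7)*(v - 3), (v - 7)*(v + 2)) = v - 7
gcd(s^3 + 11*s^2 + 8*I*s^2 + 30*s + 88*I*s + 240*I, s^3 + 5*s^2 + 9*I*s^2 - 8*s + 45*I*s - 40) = s^2 + s*(5 + 8*I) + 40*I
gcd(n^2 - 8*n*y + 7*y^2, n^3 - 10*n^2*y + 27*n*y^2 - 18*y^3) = -n + y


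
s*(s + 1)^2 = s^3 + 2*s^2 + s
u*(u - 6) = u^2 - 6*u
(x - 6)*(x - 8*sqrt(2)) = x^2 - 8*sqrt(2)*x - 6*x + 48*sqrt(2)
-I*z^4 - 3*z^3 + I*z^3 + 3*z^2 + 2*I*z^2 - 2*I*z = z*(z - 2*I)*(z - I)*(-I*z + I)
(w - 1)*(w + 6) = w^2 + 5*w - 6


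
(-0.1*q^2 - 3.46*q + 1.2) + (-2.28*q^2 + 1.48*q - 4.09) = -2.38*q^2 - 1.98*q - 2.89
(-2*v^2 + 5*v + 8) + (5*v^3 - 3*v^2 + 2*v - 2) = 5*v^3 - 5*v^2 + 7*v + 6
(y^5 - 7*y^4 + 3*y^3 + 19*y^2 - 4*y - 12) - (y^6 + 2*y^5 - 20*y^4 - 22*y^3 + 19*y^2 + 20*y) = -y^6 - y^5 + 13*y^4 + 25*y^3 - 24*y - 12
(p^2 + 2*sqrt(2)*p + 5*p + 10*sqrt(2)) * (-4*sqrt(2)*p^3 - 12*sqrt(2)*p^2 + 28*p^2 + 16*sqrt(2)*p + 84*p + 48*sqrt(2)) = -4*sqrt(2)*p^5 - 32*sqrt(2)*p^4 + 12*p^4 + 12*sqrt(2)*p^3 + 96*p^3 + 244*p^2 + 576*sqrt(2)*p^2 + 512*p + 1080*sqrt(2)*p + 960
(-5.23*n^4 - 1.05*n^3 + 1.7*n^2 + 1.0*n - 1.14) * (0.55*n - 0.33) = -2.8765*n^5 + 1.1484*n^4 + 1.2815*n^3 - 0.011*n^2 - 0.957*n + 0.3762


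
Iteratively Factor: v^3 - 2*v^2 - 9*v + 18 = (v - 2)*(v^2 - 9) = (v - 2)*(v + 3)*(v - 3)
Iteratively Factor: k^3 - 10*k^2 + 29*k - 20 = (k - 1)*(k^2 - 9*k + 20) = (k - 4)*(k - 1)*(k - 5)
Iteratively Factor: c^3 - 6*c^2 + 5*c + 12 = (c - 3)*(c^2 - 3*c - 4) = (c - 3)*(c + 1)*(c - 4)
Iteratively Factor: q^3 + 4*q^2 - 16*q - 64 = (q + 4)*(q^2 - 16) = (q + 4)^2*(q - 4)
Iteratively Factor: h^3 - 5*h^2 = (h)*(h^2 - 5*h) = h^2*(h - 5)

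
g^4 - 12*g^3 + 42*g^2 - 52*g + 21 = (g - 7)*(g - 3)*(g - 1)^2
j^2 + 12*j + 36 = (j + 6)^2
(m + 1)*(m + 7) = m^2 + 8*m + 7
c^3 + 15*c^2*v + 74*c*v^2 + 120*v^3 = (c + 4*v)*(c + 5*v)*(c + 6*v)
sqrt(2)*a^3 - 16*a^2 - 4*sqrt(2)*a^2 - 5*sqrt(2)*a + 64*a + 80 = (a - 5)*(a - 8*sqrt(2))*(sqrt(2)*a + sqrt(2))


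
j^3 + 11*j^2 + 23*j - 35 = (j - 1)*(j + 5)*(j + 7)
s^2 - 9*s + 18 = (s - 6)*(s - 3)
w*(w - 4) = w^2 - 4*w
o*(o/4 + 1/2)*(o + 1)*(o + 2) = o^4/4 + 5*o^3/4 + 2*o^2 + o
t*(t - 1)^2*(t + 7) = t^4 + 5*t^3 - 13*t^2 + 7*t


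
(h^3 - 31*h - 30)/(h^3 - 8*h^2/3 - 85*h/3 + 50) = 3*(h + 1)/(3*h - 5)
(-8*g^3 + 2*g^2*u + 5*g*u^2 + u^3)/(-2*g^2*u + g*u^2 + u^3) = (4*g + u)/u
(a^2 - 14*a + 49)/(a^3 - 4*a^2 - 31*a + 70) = (a - 7)/(a^2 + 3*a - 10)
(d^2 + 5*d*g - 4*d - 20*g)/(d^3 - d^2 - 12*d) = (d + 5*g)/(d*(d + 3))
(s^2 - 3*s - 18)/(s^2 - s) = (s^2 - 3*s - 18)/(s*(s - 1))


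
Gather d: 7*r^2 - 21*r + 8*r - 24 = 7*r^2 - 13*r - 24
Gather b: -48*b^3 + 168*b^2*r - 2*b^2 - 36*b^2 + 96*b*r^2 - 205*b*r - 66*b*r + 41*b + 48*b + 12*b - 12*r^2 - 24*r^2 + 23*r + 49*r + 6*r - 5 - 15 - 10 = -48*b^3 + b^2*(168*r - 38) + b*(96*r^2 - 271*r + 101) - 36*r^2 + 78*r - 30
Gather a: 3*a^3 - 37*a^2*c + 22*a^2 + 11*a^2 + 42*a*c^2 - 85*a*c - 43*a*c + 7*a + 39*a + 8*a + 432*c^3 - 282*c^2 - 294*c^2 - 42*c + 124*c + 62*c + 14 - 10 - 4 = 3*a^3 + a^2*(33 - 37*c) + a*(42*c^2 - 128*c + 54) + 432*c^3 - 576*c^2 + 144*c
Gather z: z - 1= z - 1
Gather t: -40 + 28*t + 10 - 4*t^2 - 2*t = -4*t^2 + 26*t - 30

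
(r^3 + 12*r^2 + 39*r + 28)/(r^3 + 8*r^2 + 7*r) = (r + 4)/r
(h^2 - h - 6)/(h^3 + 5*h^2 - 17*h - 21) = (h + 2)/(h^2 + 8*h + 7)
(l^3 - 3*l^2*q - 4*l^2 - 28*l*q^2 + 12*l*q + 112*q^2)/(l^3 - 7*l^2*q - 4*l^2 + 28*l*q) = (l + 4*q)/l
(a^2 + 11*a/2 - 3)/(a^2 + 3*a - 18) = (a - 1/2)/(a - 3)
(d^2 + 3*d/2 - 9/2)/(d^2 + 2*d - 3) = (d - 3/2)/(d - 1)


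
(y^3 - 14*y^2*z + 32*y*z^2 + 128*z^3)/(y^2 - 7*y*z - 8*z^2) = (y^2 - 6*y*z - 16*z^2)/(y + z)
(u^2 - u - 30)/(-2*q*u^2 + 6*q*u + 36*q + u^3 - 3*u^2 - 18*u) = (-u - 5)/(2*q*u + 6*q - u^2 - 3*u)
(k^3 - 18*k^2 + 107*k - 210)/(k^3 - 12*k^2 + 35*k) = (k - 6)/k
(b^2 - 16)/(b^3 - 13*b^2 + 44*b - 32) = (b + 4)/(b^2 - 9*b + 8)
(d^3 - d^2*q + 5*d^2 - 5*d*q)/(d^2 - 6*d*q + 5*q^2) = d*(-d - 5)/(-d + 5*q)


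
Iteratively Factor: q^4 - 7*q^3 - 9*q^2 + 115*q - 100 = (q - 5)*(q^3 - 2*q^2 - 19*q + 20) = (q - 5)*(q + 4)*(q^2 - 6*q + 5) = (q - 5)*(q - 1)*(q + 4)*(q - 5)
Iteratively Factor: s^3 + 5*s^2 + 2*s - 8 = (s + 4)*(s^2 + s - 2) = (s + 2)*(s + 4)*(s - 1)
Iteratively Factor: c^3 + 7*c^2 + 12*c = (c + 3)*(c^2 + 4*c) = c*(c + 3)*(c + 4)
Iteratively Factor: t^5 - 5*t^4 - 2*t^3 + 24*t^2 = (t - 4)*(t^4 - t^3 - 6*t^2) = (t - 4)*(t + 2)*(t^3 - 3*t^2) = t*(t - 4)*(t + 2)*(t^2 - 3*t) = t^2*(t - 4)*(t + 2)*(t - 3)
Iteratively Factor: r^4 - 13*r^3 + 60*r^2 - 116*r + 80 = (r - 5)*(r^3 - 8*r^2 + 20*r - 16) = (r - 5)*(r - 2)*(r^2 - 6*r + 8) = (r - 5)*(r - 4)*(r - 2)*(r - 2)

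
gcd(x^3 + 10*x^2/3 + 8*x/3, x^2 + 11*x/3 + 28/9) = x + 4/3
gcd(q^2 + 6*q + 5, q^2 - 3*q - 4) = q + 1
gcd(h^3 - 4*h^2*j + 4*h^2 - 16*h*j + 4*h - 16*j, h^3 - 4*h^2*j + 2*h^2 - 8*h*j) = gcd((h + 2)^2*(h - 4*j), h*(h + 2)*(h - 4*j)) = h^2 - 4*h*j + 2*h - 8*j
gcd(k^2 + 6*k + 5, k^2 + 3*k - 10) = k + 5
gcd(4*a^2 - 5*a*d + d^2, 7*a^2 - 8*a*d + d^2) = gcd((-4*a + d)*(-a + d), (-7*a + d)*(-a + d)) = a - d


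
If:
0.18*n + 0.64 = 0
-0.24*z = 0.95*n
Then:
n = -3.56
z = 14.07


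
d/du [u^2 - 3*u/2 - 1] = 2*u - 3/2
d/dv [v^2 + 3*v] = 2*v + 3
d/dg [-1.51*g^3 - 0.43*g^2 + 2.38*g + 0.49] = -4.53*g^2 - 0.86*g + 2.38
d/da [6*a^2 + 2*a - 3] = 12*a + 2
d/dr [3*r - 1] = 3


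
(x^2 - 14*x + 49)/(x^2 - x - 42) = (x - 7)/(x + 6)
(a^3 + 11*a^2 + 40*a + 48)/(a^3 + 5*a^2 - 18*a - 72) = (a^2 + 8*a + 16)/(a^2 + 2*a - 24)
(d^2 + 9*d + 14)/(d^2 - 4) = (d + 7)/(d - 2)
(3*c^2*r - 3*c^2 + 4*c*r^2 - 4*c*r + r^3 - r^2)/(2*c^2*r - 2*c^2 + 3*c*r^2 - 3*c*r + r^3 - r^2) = (3*c + r)/(2*c + r)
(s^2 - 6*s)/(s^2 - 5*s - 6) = s/(s + 1)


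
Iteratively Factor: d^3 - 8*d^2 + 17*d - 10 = (d - 2)*(d^2 - 6*d + 5) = (d - 5)*(d - 2)*(d - 1)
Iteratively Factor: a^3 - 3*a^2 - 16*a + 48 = (a - 3)*(a^2 - 16) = (a - 3)*(a + 4)*(a - 4)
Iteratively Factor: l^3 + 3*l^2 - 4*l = (l + 4)*(l^2 - l) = (l - 1)*(l + 4)*(l)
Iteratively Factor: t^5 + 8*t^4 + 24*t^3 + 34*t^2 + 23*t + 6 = (t + 1)*(t^4 + 7*t^3 + 17*t^2 + 17*t + 6) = (t + 1)^2*(t^3 + 6*t^2 + 11*t + 6) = (t + 1)^3*(t^2 + 5*t + 6) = (t + 1)^3*(t + 3)*(t + 2)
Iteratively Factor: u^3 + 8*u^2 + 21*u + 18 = (u + 2)*(u^2 + 6*u + 9) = (u + 2)*(u + 3)*(u + 3)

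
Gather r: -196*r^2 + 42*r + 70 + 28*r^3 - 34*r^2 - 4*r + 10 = 28*r^3 - 230*r^2 + 38*r + 80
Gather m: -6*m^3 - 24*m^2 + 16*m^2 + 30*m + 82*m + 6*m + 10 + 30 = -6*m^3 - 8*m^2 + 118*m + 40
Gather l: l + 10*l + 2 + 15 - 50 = 11*l - 33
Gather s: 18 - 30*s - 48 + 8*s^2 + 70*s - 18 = 8*s^2 + 40*s - 48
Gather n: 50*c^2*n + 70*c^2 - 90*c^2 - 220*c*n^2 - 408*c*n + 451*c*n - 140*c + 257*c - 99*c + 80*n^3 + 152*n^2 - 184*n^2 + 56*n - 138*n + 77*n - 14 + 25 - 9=-20*c^2 + 18*c + 80*n^3 + n^2*(-220*c - 32) + n*(50*c^2 + 43*c - 5) + 2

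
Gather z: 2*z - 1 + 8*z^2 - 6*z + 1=8*z^2 - 4*z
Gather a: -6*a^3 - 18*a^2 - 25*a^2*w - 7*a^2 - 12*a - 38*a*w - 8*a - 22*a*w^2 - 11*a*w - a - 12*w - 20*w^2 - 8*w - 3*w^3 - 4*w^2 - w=-6*a^3 + a^2*(-25*w - 25) + a*(-22*w^2 - 49*w - 21) - 3*w^3 - 24*w^2 - 21*w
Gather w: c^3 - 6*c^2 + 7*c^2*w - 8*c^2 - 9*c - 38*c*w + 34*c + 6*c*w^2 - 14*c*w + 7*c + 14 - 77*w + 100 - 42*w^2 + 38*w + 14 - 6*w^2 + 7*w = c^3 - 14*c^2 + 32*c + w^2*(6*c - 48) + w*(7*c^2 - 52*c - 32) + 128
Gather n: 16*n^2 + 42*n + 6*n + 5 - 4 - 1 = 16*n^2 + 48*n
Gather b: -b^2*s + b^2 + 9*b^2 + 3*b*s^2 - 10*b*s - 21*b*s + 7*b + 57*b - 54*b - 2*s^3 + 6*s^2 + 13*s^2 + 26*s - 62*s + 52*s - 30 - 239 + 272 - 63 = b^2*(10 - s) + b*(3*s^2 - 31*s + 10) - 2*s^3 + 19*s^2 + 16*s - 60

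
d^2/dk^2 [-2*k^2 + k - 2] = -4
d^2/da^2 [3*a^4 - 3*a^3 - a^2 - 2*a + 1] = 36*a^2 - 18*a - 2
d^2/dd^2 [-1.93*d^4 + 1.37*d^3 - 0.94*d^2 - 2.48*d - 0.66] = -23.16*d^2 + 8.22*d - 1.88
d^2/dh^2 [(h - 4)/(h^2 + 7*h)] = 2*(-3*h*(h + 1)*(h + 7) + (h - 4)*(2*h + 7)^2)/(h^3*(h + 7)^3)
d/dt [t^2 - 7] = 2*t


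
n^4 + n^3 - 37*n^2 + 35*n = n*(n - 5)*(n - 1)*(n + 7)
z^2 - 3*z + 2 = (z - 2)*(z - 1)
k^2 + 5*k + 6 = (k + 2)*(k + 3)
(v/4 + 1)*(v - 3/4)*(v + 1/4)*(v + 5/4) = v^4/4 + 19*v^3/16 + 35*v^2/64 - 223*v/256 - 15/64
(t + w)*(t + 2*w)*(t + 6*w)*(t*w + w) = t^4*w + 9*t^3*w^2 + t^3*w + 20*t^2*w^3 + 9*t^2*w^2 + 12*t*w^4 + 20*t*w^3 + 12*w^4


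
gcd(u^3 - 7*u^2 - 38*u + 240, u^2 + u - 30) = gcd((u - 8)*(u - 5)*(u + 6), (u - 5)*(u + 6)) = u^2 + u - 30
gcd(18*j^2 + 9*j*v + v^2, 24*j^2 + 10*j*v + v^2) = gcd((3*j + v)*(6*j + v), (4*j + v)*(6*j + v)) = 6*j + v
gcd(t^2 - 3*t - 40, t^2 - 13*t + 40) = t - 8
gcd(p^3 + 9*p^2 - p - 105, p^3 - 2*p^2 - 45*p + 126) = p^2 + 4*p - 21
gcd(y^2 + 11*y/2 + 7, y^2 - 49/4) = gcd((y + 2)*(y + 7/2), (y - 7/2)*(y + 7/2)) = y + 7/2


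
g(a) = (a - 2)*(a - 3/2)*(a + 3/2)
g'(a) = (a - 2)*(a - 3/2) + (a - 2)*(a + 3/2) + (a - 3/2)*(a + 3/2)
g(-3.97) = -80.66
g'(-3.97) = 60.91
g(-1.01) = 3.70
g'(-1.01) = 4.85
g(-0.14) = 4.77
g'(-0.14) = -1.63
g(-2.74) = -24.92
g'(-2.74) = 31.23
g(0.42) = 3.28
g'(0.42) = -3.40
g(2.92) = 5.77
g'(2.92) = 11.65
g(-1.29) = 1.93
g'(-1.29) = 7.90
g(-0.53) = 4.98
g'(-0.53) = 0.71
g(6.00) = 135.00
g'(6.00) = 81.75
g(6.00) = 135.00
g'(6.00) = 81.75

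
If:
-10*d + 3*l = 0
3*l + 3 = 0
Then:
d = -3/10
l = -1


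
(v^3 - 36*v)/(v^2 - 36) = v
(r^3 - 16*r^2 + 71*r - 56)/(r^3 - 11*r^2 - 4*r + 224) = (r - 1)/(r + 4)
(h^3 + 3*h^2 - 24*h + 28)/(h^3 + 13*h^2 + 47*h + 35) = (h^2 - 4*h + 4)/(h^2 + 6*h + 5)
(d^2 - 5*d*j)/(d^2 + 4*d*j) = (d - 5*j)/(d + 4*j)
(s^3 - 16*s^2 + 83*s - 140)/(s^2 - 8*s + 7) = (s^2 - 9*s + 20)/(s - 1)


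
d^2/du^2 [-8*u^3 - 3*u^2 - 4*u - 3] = -48*u - 6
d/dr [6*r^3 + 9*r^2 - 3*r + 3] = 18*r^2 + 18*r - 3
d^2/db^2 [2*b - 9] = 0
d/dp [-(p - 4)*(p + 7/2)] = 1/2 - 2*p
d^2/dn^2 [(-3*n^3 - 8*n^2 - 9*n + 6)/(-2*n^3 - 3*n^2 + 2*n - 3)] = 4*(7*n^6 + 72*n^5 + 3*n^4 - 237*n^3 - 342*n^2 + 27*n + 78)/(8*n^9 + 36*n^8 + 30*n^7 - 9*n^6 + 78*n^5 + 45*n^4 - 62*n^3 + 117*n^2 - 54*n + 27)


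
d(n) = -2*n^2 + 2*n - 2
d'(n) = 2 - 4*n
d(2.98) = -13.80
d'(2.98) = -9.92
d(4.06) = -26.85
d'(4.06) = -14.24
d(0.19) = -1.69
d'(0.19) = 1.24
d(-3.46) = -32.86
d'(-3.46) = 15.84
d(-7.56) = -131.43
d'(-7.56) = 32.24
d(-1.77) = -11.81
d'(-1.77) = 9.08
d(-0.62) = -4.01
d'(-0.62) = 4.48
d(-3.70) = -36.78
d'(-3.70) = 16.80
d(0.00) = -2.00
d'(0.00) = 2.00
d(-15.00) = -482.00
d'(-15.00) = 62.00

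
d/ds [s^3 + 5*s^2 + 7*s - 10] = 3*s^2 + 10*s + 7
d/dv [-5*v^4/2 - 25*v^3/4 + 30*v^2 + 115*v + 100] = -10*v^3 - 75*v^2/4 + 60*v + 115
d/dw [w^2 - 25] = 2*w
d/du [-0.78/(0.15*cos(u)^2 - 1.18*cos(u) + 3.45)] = (0.9204 - 0.234*cos(u))*sin(u)/(0.15*cos(u)^2 - 1.18*cos(u) + 3.45)^2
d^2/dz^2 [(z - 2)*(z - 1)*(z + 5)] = 6*z + 4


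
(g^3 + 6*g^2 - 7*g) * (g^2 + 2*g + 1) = g^5 + 8*g^4 + 6*g^3 - 8*g^2 - 7*g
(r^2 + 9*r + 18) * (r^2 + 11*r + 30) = r^4 + 20*r^3 + 147*r^2 + 468*r + 540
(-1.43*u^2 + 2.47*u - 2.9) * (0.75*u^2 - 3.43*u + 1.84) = -1.0725*u^4 + 6.7574*u^3 - 13.2783*u^2 + 14.4918*u - 5.336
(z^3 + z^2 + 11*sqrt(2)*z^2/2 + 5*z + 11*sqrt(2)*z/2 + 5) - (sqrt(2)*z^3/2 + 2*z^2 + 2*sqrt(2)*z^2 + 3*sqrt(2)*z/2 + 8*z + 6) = -sqrt(2)*z^3/2 + z^3 - z^2 + 7*sqrt(2)*z^2/2 - 3*z + 4*sqrt(2)*z - 1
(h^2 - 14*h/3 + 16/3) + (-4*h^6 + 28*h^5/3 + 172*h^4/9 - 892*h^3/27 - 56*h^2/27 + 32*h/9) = -4*h^6 + 28*h^5/3 + 172*h^4/9 - 892*h^3/27 - 29*h^2/27 - 10*h/9 + 16/3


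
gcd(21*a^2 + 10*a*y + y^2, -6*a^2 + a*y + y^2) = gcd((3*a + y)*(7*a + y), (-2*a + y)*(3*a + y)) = 3*a + y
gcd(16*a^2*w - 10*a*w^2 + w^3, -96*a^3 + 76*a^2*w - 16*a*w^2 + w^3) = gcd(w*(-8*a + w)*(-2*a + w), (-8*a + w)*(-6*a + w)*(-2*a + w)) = 16*a^2 - 10*a*w + w^2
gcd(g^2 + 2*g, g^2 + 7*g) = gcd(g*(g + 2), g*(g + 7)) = g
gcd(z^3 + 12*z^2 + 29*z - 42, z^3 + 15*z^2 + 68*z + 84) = z^2 + 13*z + 42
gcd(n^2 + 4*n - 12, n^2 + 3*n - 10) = n - 2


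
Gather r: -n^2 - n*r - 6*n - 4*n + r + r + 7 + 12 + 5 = -n^2 - 10*n + r*(2 - n) + 24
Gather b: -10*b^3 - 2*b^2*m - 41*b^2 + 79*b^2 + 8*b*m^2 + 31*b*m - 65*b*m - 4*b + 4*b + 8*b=-10*b^3 + b^2*(38 - 2*m) + b*(8*m^2 - 34*m + 8)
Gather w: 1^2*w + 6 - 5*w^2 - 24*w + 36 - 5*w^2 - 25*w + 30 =-10*w^2 - 48*w + 72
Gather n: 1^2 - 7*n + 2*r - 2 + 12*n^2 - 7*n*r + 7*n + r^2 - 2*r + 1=12*n^2 - 7*n*r + r^2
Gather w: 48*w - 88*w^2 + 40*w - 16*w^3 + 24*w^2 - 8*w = -16*w^3 - 64*w^2 + 80*w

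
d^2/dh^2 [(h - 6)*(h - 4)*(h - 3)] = 6*h - 26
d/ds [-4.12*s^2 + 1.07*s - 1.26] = 1.07 - 8.24*s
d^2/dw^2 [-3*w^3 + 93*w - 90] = -18*w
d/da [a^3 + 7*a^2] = a*(3*a + 14)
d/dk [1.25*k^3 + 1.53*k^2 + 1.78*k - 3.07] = 3.75*k^2 + 3.06*k + 1.78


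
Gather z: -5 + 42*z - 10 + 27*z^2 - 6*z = 27*z^2 + 36*z - 15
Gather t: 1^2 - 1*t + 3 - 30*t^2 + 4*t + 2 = -30*t^2 + 3*t + 6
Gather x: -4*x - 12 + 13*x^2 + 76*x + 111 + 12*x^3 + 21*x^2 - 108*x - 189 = 12*x^3 + 34*x^2 - 36*x - 90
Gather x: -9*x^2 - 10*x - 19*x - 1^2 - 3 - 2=-9*x^2 - 29*x - 6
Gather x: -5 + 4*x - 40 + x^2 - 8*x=x^2 - 4*x - 45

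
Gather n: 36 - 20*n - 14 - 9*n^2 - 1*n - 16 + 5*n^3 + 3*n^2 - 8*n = 5*n^3 - 6*n^2 - 29*n + 6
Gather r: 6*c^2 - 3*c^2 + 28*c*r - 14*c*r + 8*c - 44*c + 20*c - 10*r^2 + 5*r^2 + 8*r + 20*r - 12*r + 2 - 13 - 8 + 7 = 3*c^2 - 16*c - 5*r^2 + r*(14*c + 16) - 12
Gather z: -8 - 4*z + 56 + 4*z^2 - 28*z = 4*z^2 - 32*z + 48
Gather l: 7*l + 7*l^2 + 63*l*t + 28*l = 7*l^2 + l*(63*t + 35)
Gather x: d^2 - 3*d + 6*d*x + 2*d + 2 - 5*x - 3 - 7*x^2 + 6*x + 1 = d^2 - d - 7*x^2 + x*(6*d + 1)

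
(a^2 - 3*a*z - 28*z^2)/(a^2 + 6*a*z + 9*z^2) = (a^2 - 3*a*z - 28*z^2)/(a^2 + 6*a*z + 9*z^2)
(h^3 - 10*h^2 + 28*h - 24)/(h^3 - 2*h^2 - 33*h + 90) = (h^3 - 10*h^2 + 28*h - 24)/(h^3 - 2*h^2 - 33*h + 90)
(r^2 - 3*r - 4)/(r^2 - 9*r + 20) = (r + 1)/(r - 5)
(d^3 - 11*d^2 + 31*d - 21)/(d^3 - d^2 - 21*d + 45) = (d^2 - 8*d + 7)/(d^2 + 2*d - 15)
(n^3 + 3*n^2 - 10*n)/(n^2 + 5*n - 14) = n*(n + 5)/(n + 7)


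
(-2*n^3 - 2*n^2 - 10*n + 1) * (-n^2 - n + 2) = 2*n^5 + 4*n^4 + 8*n^3 + 5*n^2 - 21*n + 2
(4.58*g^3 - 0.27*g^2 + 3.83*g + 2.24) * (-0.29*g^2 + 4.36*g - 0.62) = -1.3282*g^5 + 20.0471*g^4 - 5.1275*g^3 + 16.2166*g^2 + 7.3918*g - 1.3888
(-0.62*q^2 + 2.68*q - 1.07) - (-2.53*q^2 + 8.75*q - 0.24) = 1.91*q^2 - 6.07*q - 0.83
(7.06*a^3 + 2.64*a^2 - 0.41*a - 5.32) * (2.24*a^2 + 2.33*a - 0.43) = 15.8144*a^5 + 22.3634*a^4 + 2.197*a^3 - 14.0073*a^2 - 12.2193*a + 2.2876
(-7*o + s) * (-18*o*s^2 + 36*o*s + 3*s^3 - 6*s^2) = 126*o^2*s^2 - 252*o^2*s - 39*o*s^3 + 78*o*s^2 + 3*s^4 - 6*s^3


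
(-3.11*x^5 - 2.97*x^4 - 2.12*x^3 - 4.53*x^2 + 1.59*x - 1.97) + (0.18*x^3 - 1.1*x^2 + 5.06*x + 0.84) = -3.11*x^5 - 2.97*x^4 - 1.94*x^3 - 5.63*x^2 + 6.65*x - 1.13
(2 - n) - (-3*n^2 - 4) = 3*n^2 - n + 6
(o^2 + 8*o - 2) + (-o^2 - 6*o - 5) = 2*o - 7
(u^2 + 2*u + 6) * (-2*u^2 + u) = -2*u^4 - 3*u^3 - 10*u^2 + 6*u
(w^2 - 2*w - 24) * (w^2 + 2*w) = w^4 - 28*w^2 - 48*w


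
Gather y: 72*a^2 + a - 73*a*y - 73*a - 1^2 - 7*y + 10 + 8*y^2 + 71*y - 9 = 72*a^2 - 72*a + 8*y^2 + y*(64 - 73*a)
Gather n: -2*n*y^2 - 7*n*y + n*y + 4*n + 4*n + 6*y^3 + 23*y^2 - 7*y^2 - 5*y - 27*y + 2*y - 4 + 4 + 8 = n*(-2*y^2 - 6*y + 8) + 6*y^3 + 16*y^2 - 30*y + 8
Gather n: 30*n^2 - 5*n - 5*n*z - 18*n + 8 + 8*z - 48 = 30*n^2 + n*(-5*z - 23) + 8*z - 40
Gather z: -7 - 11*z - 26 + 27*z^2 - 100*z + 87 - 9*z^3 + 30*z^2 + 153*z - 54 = -9*z^3 + 57*z^2 + 42*z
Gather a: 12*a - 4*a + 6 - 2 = 8*a + 4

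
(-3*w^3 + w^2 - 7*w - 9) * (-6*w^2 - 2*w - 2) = 18*w^5 + 46*w^3 + 66*w^2 + 32*w + 18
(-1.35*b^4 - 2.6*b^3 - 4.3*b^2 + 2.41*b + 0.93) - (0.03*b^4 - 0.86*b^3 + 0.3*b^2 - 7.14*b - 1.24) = -1.38*b^4 - 1.74*b^3 - 4.6*b^2 + 9.55*b + 2.17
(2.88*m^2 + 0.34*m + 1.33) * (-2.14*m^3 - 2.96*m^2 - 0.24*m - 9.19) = -6.1632*m^5 - 9.2524*m^4 - 4.5438*m^3 - 30.4856*m^2 - 3.4438*m - 12.2227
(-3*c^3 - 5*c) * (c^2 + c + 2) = -3*c^5 - 3*c^4 - 11*c^3 - 5*c^2 - 10*c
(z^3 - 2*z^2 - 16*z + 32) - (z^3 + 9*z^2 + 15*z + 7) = -11*z^2 - 31*z + 25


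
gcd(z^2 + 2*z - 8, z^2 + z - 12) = z + 4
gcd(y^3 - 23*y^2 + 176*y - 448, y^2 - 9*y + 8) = y - 8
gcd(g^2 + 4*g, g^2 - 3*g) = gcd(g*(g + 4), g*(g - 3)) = g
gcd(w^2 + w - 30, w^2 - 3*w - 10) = w - 5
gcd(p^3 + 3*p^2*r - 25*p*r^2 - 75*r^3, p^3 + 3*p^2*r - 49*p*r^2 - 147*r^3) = p + 3*r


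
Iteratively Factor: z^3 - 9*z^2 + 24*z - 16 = (z - 1)*(z^2 - 8*z + 16) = (z - 4)*(z - 1)*(z - 4)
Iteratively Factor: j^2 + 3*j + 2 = (j + 2)*(j + 1)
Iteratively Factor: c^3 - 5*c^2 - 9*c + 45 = (c - 3)*(c^2 - 2*c - 15) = (c - 3)*(c + 3)*(c - 5)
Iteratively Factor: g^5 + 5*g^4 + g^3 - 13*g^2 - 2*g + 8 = (g + 2)*(g^4 + 3*g^3 - 5*g^2 - 3*g + 4) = (g - 1)*(g + 2)*(g^3 + 4*g^2 - g - 4) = (g - 1)*(g + 1)*(g + 2)*(g^2 + 3*g - 4) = (g - 1)^2*(g + 1)*(g + 2)*(g + 4)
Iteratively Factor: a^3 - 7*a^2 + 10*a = (a - 5)*(a^2 - 2*a) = (a - 5)*(a - 2)*(a)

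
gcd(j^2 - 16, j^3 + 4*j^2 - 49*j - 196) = j + 4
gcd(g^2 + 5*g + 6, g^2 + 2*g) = g + 2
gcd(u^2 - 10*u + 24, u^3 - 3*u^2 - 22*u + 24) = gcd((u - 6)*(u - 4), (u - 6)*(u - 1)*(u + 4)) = u - 6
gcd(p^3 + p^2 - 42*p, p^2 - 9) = 1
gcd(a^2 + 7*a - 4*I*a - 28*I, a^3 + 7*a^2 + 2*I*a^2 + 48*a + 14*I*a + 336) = a + 7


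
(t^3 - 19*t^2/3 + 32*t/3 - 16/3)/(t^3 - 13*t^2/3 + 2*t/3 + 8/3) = (3*t - 4)/(3*t + 2)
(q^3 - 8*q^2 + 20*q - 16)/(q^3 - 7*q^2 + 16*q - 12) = (q - 4)/(q - 3)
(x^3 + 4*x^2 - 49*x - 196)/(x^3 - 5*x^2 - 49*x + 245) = (x + 4)/(x - 5)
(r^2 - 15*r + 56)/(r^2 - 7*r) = (r - 8)/r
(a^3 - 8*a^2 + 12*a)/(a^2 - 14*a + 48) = a*(a - 2)/(a - 8)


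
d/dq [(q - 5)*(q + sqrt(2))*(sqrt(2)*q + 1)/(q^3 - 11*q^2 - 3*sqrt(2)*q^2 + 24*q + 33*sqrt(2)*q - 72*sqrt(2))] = (-9*q^4 - 6*sqrt(2)*q^4 + 46*sqrt(2)*q^3 + 162*q^3 - 849*q^2 - 40*sqrt(2)*q^2 - 542*sqrt(2)*q + 1380*q + 186 + 1200*sqrt(2))/(q^6 - 22*q^5 - 6*sqrt(2)*q^5 + 132*sqrt(2)*q^4 + 187*q^4 - 1014*sqrt(2)*q^3 - 924*q^3 + 3618*q^2 + 3168*sqrt(2)*q^2 - 9504*q - 3456*sqrt(2)*q + 10368)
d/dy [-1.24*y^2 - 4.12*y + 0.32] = -2.48*y - 4.12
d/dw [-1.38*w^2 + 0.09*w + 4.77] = 0.09 - 2.76*w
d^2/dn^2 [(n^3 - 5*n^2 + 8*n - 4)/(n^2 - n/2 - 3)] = 140/(8*n^3 + 36*n^2 + 54*n + 27)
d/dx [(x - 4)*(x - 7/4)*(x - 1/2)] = 3*x^2 - 25*x/2 + 79/8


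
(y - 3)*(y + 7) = y^2 + 4*y - 21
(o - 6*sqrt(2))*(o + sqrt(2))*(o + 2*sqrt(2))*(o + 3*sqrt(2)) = o^4 - 50*o^2 - 120*sqrt(2)*o - 144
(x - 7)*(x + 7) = x^2 - 49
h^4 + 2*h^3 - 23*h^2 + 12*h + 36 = (h - 3)*(h - 2)*(h + 1)*(h + 6)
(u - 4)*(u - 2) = u^2 - 6*u + 8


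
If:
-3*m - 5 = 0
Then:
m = -5/3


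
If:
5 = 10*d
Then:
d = 1/2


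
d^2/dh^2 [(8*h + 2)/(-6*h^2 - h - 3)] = 4*(-(4*h + 1)*(12*h + 1)^2 + 2*(36*h + 5)*(6*h^2 + h + 3))/(6*h^2 + h + 3)^3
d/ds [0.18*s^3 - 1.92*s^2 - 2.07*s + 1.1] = 0.54*s^2 - 3.84*s - 2.07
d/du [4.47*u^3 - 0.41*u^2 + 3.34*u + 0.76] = 13.41*u^2 - 0.82*u + 3.34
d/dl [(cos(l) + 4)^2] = -2*(cos(l) + 4)*sin(l)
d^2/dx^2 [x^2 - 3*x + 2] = 2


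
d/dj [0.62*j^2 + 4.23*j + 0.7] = 1.24*j + 4.23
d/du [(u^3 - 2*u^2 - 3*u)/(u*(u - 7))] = (u^2 - 14*u + 17)/(u^2 - 14*u + 49)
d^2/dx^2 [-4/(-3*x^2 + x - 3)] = 8*(-9*x^2 + 3*x + (6*x - 1)^2 - 9)/(3*x^2 - x + 3)^3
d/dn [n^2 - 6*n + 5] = 2*n - 6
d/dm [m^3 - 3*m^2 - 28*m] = 3*m^2 - 6*m - 28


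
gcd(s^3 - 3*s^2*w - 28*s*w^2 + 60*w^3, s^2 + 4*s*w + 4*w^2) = 1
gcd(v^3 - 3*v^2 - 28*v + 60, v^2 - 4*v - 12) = v - 6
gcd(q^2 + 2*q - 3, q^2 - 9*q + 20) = 1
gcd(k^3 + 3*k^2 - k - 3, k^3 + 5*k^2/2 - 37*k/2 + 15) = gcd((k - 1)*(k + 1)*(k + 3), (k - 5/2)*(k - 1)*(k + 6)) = k - 1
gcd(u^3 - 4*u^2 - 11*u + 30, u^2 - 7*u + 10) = u^2 - 7*u + 10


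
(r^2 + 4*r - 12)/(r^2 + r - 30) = (r - 2)/(r - 5)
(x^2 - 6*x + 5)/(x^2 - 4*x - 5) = (x - 1)/(x + 1)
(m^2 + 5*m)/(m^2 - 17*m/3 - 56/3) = 3*m*(m + 5)/(3*m^2 - 17*m - 56)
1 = 1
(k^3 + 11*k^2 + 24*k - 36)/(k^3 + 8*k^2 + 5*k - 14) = (k^2 + 12*k + 36)/(k^2 + 9*k + 14)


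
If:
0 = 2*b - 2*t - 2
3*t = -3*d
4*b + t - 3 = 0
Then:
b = 4/5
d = 1/5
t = -1/5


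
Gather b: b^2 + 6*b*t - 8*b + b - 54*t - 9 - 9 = b^2 + b*(6*t - 7) - 54*t - 18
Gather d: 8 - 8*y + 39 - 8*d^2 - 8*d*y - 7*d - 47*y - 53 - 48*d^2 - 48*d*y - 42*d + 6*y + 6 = -56*d^2 + d*(-56*y - 49) - 49*y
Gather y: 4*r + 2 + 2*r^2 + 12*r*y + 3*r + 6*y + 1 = 2*r^2 + 7*r + y*(12*r + 6) + 3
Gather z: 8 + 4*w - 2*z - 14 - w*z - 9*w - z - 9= -5*w + z*(-w - 3) - 15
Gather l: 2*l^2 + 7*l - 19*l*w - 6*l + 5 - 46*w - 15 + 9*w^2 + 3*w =2*l^2 + l*(1 - 19*w) + 9*w^2 - 43*w - 10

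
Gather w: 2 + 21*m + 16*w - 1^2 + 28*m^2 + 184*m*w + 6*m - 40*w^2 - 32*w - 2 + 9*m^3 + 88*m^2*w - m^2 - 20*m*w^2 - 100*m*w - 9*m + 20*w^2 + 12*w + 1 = 9*m^3 + 27*m^2 + 18*m + w^2*(-20*m - 20) + w*(88*m^2 + 84*m - 4)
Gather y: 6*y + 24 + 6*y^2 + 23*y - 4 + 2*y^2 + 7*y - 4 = 8*y^2 + 36*y + 16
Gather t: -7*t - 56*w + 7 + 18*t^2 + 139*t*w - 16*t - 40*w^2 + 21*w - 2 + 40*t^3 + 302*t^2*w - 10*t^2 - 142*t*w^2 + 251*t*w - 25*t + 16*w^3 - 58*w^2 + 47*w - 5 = 40*t^3 + t^2*(302*w + 8) + t*(-142*w^2 + 390*w - 48) + 16*w^3 - 98*w^2 + 12*w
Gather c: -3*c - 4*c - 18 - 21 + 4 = -7*c - 35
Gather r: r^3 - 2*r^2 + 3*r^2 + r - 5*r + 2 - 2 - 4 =r^3 + r^2 - 4*r - 4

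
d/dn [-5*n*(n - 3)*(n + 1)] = -15*n^2 + 20*n + 15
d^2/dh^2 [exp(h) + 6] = exp(h)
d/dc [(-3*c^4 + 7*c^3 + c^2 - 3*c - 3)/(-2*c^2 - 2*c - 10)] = (3*c^5 + c^4 + 23*c^3 - 109*c^2/2 - 8*c + 6)/(c^4 + 2*c^3 + 11*c^2 + 10*c + 25)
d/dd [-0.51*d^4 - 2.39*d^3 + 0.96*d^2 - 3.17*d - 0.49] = -2.04*d^3 - 7.17*d^2 + 1.92*d - 3.17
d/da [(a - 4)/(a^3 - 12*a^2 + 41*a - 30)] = (a^3 - 12*a^2 + 41*a - (a - 4)*(3*a^2 - 24*a + 41) - 30)/(a^3 - 12*a^2 + 41*a - 30)^2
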